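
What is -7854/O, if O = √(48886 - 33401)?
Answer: -7854*√15485/15485 ≈ -63.115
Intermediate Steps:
O = √15485 ≈ 124.44
-7854/O = -7854*√15485/15485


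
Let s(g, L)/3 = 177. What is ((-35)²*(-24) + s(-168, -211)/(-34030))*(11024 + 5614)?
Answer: -8323014175389/17015 ≈ -4.8916e+8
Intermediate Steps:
s(g, L) = 531 (s(g, L) = 3*177 = 531)
((-35)²*(-24) + s(-168, -211)/(-34030))*(11024 + 5614) = ((-35)²*(-24) + 531/(-34030))*(11024 + 5614) = (1225*(-24) + 531*(-1/34030))*16638 = (-29400 - 531/34030)*16638 = -1000482531/34030*16638 = -8323014175389/17015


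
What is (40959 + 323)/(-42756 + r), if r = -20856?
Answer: -20641/31806 ≈ -0.64897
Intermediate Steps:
(40959 + 323)/(-42756 + r) = (40959 + 323)/(-42756 - 20856) = 41282/(-63612) = 41282*(-1/63612) = -20641/31806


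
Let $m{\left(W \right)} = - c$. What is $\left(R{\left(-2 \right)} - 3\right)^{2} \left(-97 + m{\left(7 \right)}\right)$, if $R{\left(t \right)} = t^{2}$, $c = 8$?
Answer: $-105$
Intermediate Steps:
$m{\left(W \right)} = -8$ ($m{\left(W \right)} = \left(-1\right) 8 = -8$)
$\left(R{\left(-2 \right)} - 3\right)^{2} \left(-97 + m{\left(7 \right)}\right) = \left(\left(-2\right)^{2} - 3\right)^{2} \left(-97 - 8\right) = \left(4 - 3\right)^{2} \left(-105\right) = 1^{2} \left(-105\right) = 1 \left(-105\right) = -105$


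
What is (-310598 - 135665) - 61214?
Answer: -507477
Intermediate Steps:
(-310598 - 135665) - 61214 = -446263 - 61214 = -507477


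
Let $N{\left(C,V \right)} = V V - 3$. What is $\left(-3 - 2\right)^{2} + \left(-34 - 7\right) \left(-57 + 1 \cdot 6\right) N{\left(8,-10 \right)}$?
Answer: $202852$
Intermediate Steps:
$N{\left(C,V \right)} = -3 + V^{2}$ ($N{\left(C,V \right)} = V^{2} - 3 = -3 + V^{2}$)
$\left(-3 - 2\right)^{2} + \left(-34 - 7\right) \left(-57 + 1 \cdot 6\right) N{\left(8,-10 \right)} = \left(-3 - 2\right)^{2} + \left(-34 - 7\right) \left(-57 + 1 \cdot 6\right) \left(-3 + \left(-10\right)^{2}\right) = \left(-5\right)^{2} + - 41 \left(-57 + 6\right) \left(-3 + 100\right) = 25 + \left(-41\right) \left(-51\right) 97 = 25 + 2091 \cdot 97 = 25 + 202827 = 202852$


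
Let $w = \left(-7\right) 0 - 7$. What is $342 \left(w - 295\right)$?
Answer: $-103284$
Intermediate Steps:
$w = -7$ ($w = 0 - 7 = -7$)
$342 \left(w - 295\right) = 342 \left(-7 - 295\right) = 342 \left(-302\right) = -103284$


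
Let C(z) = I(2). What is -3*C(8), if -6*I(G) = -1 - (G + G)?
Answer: -5/2 ≈ -2.5000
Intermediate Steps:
I(G) = ⅙ + G/3 (I(G) = -(-1 - (G + G))/6 = -(-1 - 2*G)/6 = ⅙ + G/3)
C(z) = ⅚ (C(z) = ⅙ + (⅓)*2 = ⅙ + ⅔ = ⅚)
-3*C(8) = -3*⅚ = -5/2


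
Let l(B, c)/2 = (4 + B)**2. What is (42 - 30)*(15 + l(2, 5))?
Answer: 1044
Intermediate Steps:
l(B, c) = 2*(4 + B)**2
(42 - 30)*(15 + l(2, 5)) = (42 - 30)*(15 + 2*(4 + 2)**2) = 12*(15 + 2*6**2) = 12*(15 + 2*36) = 12*(15 + 72) = 12*87 = 1044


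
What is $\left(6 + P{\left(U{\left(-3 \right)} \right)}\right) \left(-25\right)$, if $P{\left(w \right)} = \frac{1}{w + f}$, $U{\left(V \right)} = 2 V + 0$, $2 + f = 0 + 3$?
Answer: $-145$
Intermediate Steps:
$f = 1$ ($f = -2 + \left(0 + 3\right) = -2 + 3 = 1$)
$U{\left(V \right)} = 2 V$
$P{\left(w \right)} = \frac{1}{1 + w}$ ($P{\left(w \right)} = \frac{1}{w + 1} = \frac{1}{1 + w}$)
$\left(6 + P{\left(U{\left(-3 \right)} \right)}\right) \left(-25\right) = \left(6 + \frac{1}{1 + 2 \left(-3\right)}\right) \left(-25\right) = \left(6 + \frac{1}{1 - 6}\right) \left(-25\right) = \left(6 + \frac{1}{-5}\right) \left(-25\right) = \left(6 - \frac{1}{5}\right) \left(-25\right) = \frac{29}{5} \left(-25\right) = -145$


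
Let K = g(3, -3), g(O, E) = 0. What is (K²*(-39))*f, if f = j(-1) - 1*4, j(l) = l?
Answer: 0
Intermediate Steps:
K = 0
f = -5 (f = -1 - 1*4 = -1 - 4 = -5)
(K²*(-39))*f = (0²*(-39))*(-5) = (0*(-39))*(-5) = 0*(-5) = 0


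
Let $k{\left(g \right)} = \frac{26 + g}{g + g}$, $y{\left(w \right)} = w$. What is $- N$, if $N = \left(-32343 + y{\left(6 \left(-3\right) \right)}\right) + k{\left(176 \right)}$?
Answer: $\frac{5695435}{176} \approx 32360.0$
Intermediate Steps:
$k{\left(g \right)} = \frac{26 + g}{2 g}$
$N = - \frac{5695435}{176}$ ($N = \left(-32343 + 6 \left(-3\right)\right) + \frac{26 + 176}{2 \cdot 176} = \left(-32343 - 18\right) + \frac{1}{2} \cdot \frac{1}{176} \cdot 202 = -32361 + \frac{101}{176} = - \frac{5695435}{176} \approx -32360.0$)
$- N = \left(-1\right) \left(- \frac{5695435}{176}\right) = \frac{5695435}{176}$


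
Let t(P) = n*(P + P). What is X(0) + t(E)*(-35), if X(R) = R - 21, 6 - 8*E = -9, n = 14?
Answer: -3717/2 ≈ -1858.5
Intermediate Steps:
E = 15/8 (E = ¾ - ⅛*(-9) = ¾ + 9/8 = 15/8 ≈ 1.8750)
X(R) = -21 + R
t(P) = 28*P (t(P) = 14*(P + P) = 14*(2*P) = 28*P)
X(0) + t(E)*(-35) = (-21 + 0) + (28*(15/8))*(-35) = -21 + (105/2)*(-35) = -21 - 3675/2 = -3717/2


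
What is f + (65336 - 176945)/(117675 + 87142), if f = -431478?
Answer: -88374141135/204817 ≈ -4.3148e+5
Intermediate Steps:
f + (65336 - 176945)/(117675 + 87142) = -431478 + (65336 - 176945)/(117675 + 87142) = -431478 - 111609/204817 = -88374141135/204817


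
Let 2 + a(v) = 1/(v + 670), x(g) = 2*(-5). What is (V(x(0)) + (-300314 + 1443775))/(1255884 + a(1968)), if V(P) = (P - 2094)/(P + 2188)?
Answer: 3284911403326/3607875204813 ≈ 0.91048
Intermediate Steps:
x(g) = -10
V(P) = (-2094 + P)/(2188 + P)
a(v) = -2 + 1/(670 + v) (a(v) = -2 + 1/(v + 670) = -2 + 1/(670 + v))
(V(x(0)) + (-300314 + 1443775))/(1255884 + a(1968)) = ((-2094 - 10)/(2188 - 10) + (-300314 + 1443775))/(1255884 + (-1339 - 2*1968)/(670 + 1968)) = (-2104/2178 + 1143461)/(1255884 + (-1339 - 3936)/2638) = ((1/2178)*(-2104) + 1143461)/(1255884 + (1/2638)*(-5275)) = (-1052/1089 + 1143461)/(1255884 - 5275/2638) = 1245227977/(1089*(3313016717/2638)) = (1245227977/1089)*(2638/3313016717) = 3284911403326/3607875204813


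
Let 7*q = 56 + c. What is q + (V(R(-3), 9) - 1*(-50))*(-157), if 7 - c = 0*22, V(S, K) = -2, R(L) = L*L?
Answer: -7527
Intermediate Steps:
R(L) = L²
c = 7 (c = 7 - 0*22 = 7 - 1*0 = 7 + 0 = 7)
q = 9 (q = (56 + 7)/7 = (⅐)*63 = 9)
q + (V(R(-3), 9) - 1*(-50))*(-157) = 9 + (-2 - 1*(-50))*(-157) = 9 + (-2 + 50)*(-157) = 9 + 48*(-157) = 9 - 7536 = -7527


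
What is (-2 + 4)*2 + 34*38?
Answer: 1296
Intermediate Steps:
(-2 + 4)*2 + 34*38 = 2*2 + 1292 = 4 + 1292 = 1296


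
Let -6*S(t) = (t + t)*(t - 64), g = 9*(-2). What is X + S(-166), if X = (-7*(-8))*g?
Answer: -41204/3 ≈ -13735.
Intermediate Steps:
g = -18
S(t) = -t*(-64 + t)/3 (S(t) = -(t + t)*(t - 64)/6 = -2*t*(-64 + t)/6 = -t*(-64 + t)/3)
X = -1008 (X = -7*(-8)*(-18) = 56*(-18) = -1008)
X + S(-166) = -1008 + (1/3)*(-166)*(64 - 1*(-166)) = -1008 + (1/3)*(-166)*(64 + 166) = -1008 + (1/3)*(-166)*230 = -1008 - 38180/3 = -41204/3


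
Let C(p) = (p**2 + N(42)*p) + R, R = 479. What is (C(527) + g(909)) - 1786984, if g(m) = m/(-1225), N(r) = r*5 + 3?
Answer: -1710744034/1225 ≈ -1.3965e+6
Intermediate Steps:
N(r) = 3 + 5*r (N(r) = 5*r + 3 = 3 + 5*r)
g(m) = -m/1225 (g(m) = m*(-1/1225) = -m/1225)
C(p) = 479 + p**2 + 213*p (C(p) = (p**2 + (3 + 5*42)*p) + 479 = (p**2 + (3 + 210)*p) + 479 = (p**2 + 213*p) + 479 = 479 + p**2 + 213*p)
(C(527) + g(909)) - 1786984 = ((479 + 527**2 + 213*527) - 1/1225*909) - 1786984 = ((479 + 277729 + 112251) - 909/1225) - 1786984 = (390459 - 909/1225) - 1786984 = 478311366/1225 - 1786984 = -1710744034/1225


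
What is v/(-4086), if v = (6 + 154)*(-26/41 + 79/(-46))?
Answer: 177400/1926549 ≈ 0.092082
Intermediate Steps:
v = -354800/943 (v = 160*(-26*1/41 + 79*(-1/46)) = 160*(-26/41 - 79/46) = 160*(-4435/1886) = -354800/943 ≈ -376.25)
v/(-4086) = -354800/943/(-4086) = -354800/943*(-1/4086) = 177400/1926549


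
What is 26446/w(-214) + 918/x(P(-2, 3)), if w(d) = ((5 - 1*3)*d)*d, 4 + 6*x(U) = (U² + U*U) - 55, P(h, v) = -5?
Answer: -28013929/45796 ≈ -611.71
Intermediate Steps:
x(U) = -59/6 + U²/3 (x(U) = -⅔ + ((U² + U*U) - 55)/6 = -⅔ + ((U² + U²) - 55)/6 = -⅔ + (2*U² - 55)/6 = -⅔ + (-55 + 2*U²)/6 = -⅔ + (-55/6 + U²/3) = -59/6 + U²/3)
w(d) = 2*d² (w(d) = ((5 - 3)*d)*d = (2*d)*d = 2*d²)
26446/w(-214) + 918/x(P(-2, 3)) = 26446/((2*(-214)²)) + 918/(-59/6 + (⅓)*(-5)²) = 26446/((2*45796)) + 918/(-59/6 + (⅓)*25) = 26446/91592 + 918/(-59/6 + 25/3) = 26446*(1/91592) + 918/(-3/2) = 13223/45796 + 918*(-⅔) = 13223/45796 - 612 = -28013929/45796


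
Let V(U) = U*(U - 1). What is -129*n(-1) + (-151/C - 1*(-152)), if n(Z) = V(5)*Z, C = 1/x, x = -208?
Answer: 34140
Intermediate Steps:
V(U) = U*(-1 + U)
C = -1/208 (C = 1/(-208) = -1/208 ≈ -0.0048077)
n(Z) = 20*Z (n(Z) = (5*(-1 + 5))*Z = (5*4)*Z = 20*Z)
-129*n(-1) + (-151/C - 1*(-152)) = -2580*(-1) + (-151/(-1/208) - 1*(-152)) = -129*(-20) + (-151*(-208) + 152) = 2580 + (31408 + 152) = 2580 + 31560 = 34140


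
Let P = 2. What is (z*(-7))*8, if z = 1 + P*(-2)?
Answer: 168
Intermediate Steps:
z = -3 (z = 1 + 2*(-2) = 1 - 4 = -3)
(z*(-7))*8 = -3*(-7)*8 = 21*8 = 168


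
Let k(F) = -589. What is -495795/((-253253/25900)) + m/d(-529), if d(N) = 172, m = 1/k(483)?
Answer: 185843599445821/3665222132 ≈ 50705.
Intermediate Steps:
m = -1/589 (m = 1/(-589) = -1/589 ≈ -0.0016978)
-495795/((-253253/25900)) + m/d(-529) = -495795/((-253253/25900)) - 1/589/172 = -495795/((-253253*1/25900)) - 1/589*1/172 = -495795/(-36179/3700) - 1/101308 = -495795*(-3700/36179) - 1/101308 = 1834441500/36179 - 1/101308 = 185843599445821/3665222132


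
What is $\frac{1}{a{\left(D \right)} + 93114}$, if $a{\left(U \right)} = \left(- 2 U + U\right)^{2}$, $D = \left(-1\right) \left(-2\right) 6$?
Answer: $\frac{1}{93258} \approx 1.0723 \cdot 10^{-5}$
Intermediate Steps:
$D = 12$ ($D = 2 \cdot 6 = 12$)
$a{\left(U \right)} = U^{2}$ ($a{\left(U \right)} = \left(- U\right)^{2} = U^{2}$)
$\frac{1}{a{\left(D \right)} + 93114} = \frac{1}{12^{2} + 93114} = \frac{1}{144 + 93114} = \frac{1}{93258}$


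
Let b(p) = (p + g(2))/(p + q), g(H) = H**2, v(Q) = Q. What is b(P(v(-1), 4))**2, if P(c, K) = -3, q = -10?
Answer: 1/169 ≈ 0.0059172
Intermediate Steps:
b(p) = (4 + p)/(-10 + p) (b(p) = (p + 2**2)/(p - 10) = (p + 4)/(-10 + p) = (4 + p)/(-10 + p))
b(P(v(-1), 4))**2 = ((4 - 3)/(-10 - 3))**2 = (1/(-13))**2 = (-1/13*1)**2 = (-1/13)**2 = 1/169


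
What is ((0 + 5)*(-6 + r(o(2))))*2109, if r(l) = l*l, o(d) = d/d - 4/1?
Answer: 31635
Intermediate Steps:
o(d) = -3 (o(d) = 1 - 4*1 = 1 - 4 = -3)
r(l) = l²
((0 + 5)*(-6 + r(o(2))))*2109 = ((0 + 5)*(-6 + (-3)²))*2109 = (5*(-6 + 9))*2109 = (5*3)*2109 = 15*2109 = 31635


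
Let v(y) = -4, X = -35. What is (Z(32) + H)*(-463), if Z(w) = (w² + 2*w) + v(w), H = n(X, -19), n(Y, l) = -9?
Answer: -497725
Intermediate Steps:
H = -9
Z(w) = -4 + w² + 2*w (Z(w) = (w² + 2*w) - 4 = -4 + w² + 2*w)
(Z(32) + H)*(-463) = ((-4 + 32² + 2*32) - 9)*(-463) = ((-4 + 1024 + 64) - 9)*(-463) = (1084 - 9)*(-463) = 1075*(-463) = -497725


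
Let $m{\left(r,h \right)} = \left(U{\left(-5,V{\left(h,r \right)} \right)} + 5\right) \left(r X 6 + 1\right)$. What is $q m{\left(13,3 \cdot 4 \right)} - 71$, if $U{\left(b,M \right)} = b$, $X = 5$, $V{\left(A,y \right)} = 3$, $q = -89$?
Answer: $-71$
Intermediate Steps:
$m{\left(r,h \right)} = 0$ ($m{\left(r,h \right)} = \left(-5 + 5\right) \left(r 5 \cdot 6 + 1\right) = 0 \left(5 r 6 + 1\right) = 0 \left(30 r + 1\right) = 0 \left(1 + 30 r\right) = 0$)
$q m{\left(13,3 \cdot 4 \right)} - 71 = \left(-89\right) 0 - 71 = 0 - 71 = -71$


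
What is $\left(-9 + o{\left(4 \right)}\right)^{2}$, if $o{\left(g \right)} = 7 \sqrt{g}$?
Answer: $25$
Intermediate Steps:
$\left(-9 + o{\left(4 \right)}\right)^{2} = \left(-9 + 7 \sqrt{4}\right)^{2} = \left(-9 + 7 \cdot 2\right)^{2} = \left(-9 + 14\right)^{2} = 5^{2} = 25$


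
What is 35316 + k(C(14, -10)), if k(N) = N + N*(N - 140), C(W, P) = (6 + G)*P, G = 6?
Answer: 66396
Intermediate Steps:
C(W, P) = 12*P (C(W, P) = (6 + 6)*P = 12*P)
k(N) = N + N*(-140 + N)
35316 + k(C(14, -10)) = 35316 + (12*(-10))*(-139 + 12*(-10)) = 35316 - 120*(-139 - 120) = 35316 - 120*(-259) = 35316 + 31080 = 66396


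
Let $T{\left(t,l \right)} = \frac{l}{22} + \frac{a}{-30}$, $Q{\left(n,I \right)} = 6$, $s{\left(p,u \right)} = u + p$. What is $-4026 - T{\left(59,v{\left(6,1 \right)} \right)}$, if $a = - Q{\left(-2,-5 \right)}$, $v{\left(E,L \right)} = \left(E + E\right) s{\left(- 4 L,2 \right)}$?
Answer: $- \frac{221381}{55} \approx -4025.1$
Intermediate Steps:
$s{\left(p,u \right)} = p + u$
$v{\left(E,L \right)} = 2 E \left(2 - 4 L\right)$ ($v{\left(E,L \right)} = \left(E + E\right) \left(- 4 L + 2\right) = 2 E \left(2 - 4 L\right)$)
$a = -6$ ($a = \left(-1\right) 6 = -6$)
$T{\left(t,l \right)} = \frac{1}{5} + \frac{l}{22}$ ($T{\left(t,l \right)} = \frac{l}{22} - \frac{6}{-30} = l \frac{1}{22} - - \frac{1}{5} = \frac{l}{22} + \frac{1}{5} = \frac{1}{5} + \frac{l}{22}$)
$-4026 - T{\left(59,v{\left(6,1 \right)} \right)} = -4026 - \left(\frac{1}{5} + \frac{4 \cdot 6 \left(1 - 2\right)}{22}\right) = -4026 - \left(\frac{1}{5} + \frac{4 \cdot 6 \left(-1\right)}{22}\right) = -4026 - \left(\frac{1}{5} + \frac{1}{22} \left(-24\right)\right) = -4026 - \left(\frac{1}{5} - \frac{12}{11}\right) = -4026 - - \frac{49}{55} = -4026 + \frac{49}{55} = - \frac{221381}{55}$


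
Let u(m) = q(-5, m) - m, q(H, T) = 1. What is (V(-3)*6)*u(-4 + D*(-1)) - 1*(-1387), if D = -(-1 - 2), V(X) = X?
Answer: 1243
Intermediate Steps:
D = 3 (D = -1*(-3) = 3)
u(m) = 1 - m
(V(-3)*6)*u(-4 + D*(-1)) - 1*(-1387) = (-3*6)*(1 - (-4 + 3*(-1))) - 1*(-1387) = -18*(1 - (-4 - 3)) + 1387 = -18*(1 - 1*(-7)) + 1387 = -18*(1 + 7) + 1387 = -18*8 + 1387 = -144 + 1387 = 1243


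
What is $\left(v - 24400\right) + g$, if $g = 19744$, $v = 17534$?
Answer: $12878$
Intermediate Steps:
$\left(v - 24400\right) + g = \left(17534 - 24400\right) + 19744 = -6866 + 19744 = 12878$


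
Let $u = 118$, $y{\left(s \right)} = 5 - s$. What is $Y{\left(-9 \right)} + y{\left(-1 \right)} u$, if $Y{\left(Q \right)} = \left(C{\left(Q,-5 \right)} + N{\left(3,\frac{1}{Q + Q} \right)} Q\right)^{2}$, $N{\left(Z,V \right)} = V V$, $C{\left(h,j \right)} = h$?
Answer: $\frac{1023193}{1296} \approx 789.5$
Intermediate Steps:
$N{\left(Z,V \right)} = V^{2}$
$Y{\left(Q \right)} = \left(Q + \frac{1}{4 Q}\right)^{2}$ ($Y{\left(Q \right)} = \left(Q + \left(\frac{1}{Q + Q}\right)^{2} Q\right)^{2} = \left(Q + \left(\frac{1}{2 Q}\right)^{2} Q\right)^{2} = \left(Q + \frac{1}{4 Q^{2}} Q\right)^{2} = \left(Q + \frac{1}{4 Q}\right)^{2}$)
$Y{\left(-9 \right)} + y{\left(-1 \right)} u = \frac{\left(1 + 4 \left(-9\right)^{2}\right)^{2}}{16 \cdot 81} + \left(5 - -1\right) 118 = \frac{1}{16} \cdot \frac{1}{81} \left(1 + 4 \cdot 81\right)^{2} + \left(5 + 1\right) 118 = \frac{1}{16} \cdot \frac{1}{81} \left(1 + 324\right)^{2} + 6 \cdot 118 = \frac{1}{16} \cdot \frac{1}{81} \cdot 325^{2} + 708 = \frac{1}{16} \cdot \frac{1}{81} \cdot 105625 + 708 = \frac{105625}{1296} + 708 = \frac{1023193}{1296}$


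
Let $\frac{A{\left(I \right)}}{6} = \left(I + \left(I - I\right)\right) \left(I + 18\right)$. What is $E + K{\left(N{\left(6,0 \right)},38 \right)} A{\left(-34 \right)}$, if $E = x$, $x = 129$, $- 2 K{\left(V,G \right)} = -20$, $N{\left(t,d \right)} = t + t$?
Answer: $32769$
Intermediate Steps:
$N{\left(t,d \right)} = 2 t$
$K{\left(V,G \right)} = 10$ ($K{\left(V,G \right)} = \left(- \frac{1}{2}\right) \left(-20\right) = 10$)
$A{\left(I \right)} = 6 I \left(18 + I\right)$ ($A{\left(I \right)} = 6 \left(I + \left(I - I\right)\right) \left(I + 18\right) = 6 \left(I + 0\right) \left(18 + I\right) = 6 I \left(18 + I\right)$)
$E = 129$
$E + K{\left(N{\left(6,0 \right)},38 \right)} A{\left(-34 \right)} = 129 + 10 \cdot 6 \left(-34\right) \left(18 - 34\right) = 129 + 10 \cdot 6 \left(-34\right) \left(-16\right) = 129 + 10 \cdot 3264 = 129 + 32640 = 32769$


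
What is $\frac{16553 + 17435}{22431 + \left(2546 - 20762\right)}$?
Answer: $\frac{33988}{4215} \approx 8.0636$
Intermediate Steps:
$\frac{16553 + 17435}{22431 + \left(2546 - 20762\right)} = \frac{33988}{22431 - 18216} = \frac{33988}{4215}$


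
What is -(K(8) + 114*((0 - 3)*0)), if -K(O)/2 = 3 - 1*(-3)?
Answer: 12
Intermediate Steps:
K(O) = -12 (K(O) = -2*(3 - 1*(-3)) = -2*(3 + 3) = -2*6 = -12)
-(K(8) + 114*((0 - 3)*0)) = -(-12 + 114*((0 - 3)*0)) = -(-12 + 114*(-3*0)) = -(-12 + 114*0) = -(-12 + 0) = -1*(-12) = 12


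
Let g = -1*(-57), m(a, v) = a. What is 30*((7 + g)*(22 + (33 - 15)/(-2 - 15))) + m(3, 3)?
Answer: 683571/17 ≈ 40210.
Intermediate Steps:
g = 57
30*((7 + g)*(22 + (33 - 15)/(-2 - 15))) + m(3, 3) = 30*((7 + 57)*(22 + (33 - 15)/(-2 - 15))) + 3 = 30*(64*(22 + 18/(-17))) + 3 = 30*(64*(22 + 18*(-1/17))) + 3 = 30*(64*(22 - 18/17)) + 3 = 30*(64*(356/17)) + 3 = 30*(22784/17) + 3 = 683520/17 + 3 = 683571/17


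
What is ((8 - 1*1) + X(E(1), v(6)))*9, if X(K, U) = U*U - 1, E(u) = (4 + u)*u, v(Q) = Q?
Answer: 378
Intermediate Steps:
E(u) = u*(4 + u)
X(K, U) = -1 + U**2 (X(K, U) = U**2 - 1 = -1 + U**2)
((8 - 1*1) + X(E(1), v(6)))*9 = ((8 - 1*1) + (-1 + 6**2))*9 = ((8 - 1) + (-1 + 36))*9 = (7 + 35)*9 = 42*9 = 378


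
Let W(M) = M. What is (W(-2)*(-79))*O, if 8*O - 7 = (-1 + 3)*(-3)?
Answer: 79/4 ≈ 19.750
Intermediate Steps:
O = ⅛ (O = 7/8 + ((-1 + 3)*(-3))/8 = 7/8 + (2*(-3))/8 = 7/8 + (⅛)*(-6) = 7/8 - ¾ = ⅛ ≈ 0.12500)
(W(-2)*(-79))*O = -2*(-79)*(⅛) = 158*(⅛) = 79/4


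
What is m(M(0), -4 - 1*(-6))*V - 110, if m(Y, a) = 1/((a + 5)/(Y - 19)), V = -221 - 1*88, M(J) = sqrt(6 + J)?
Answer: 5101/7 - 309*sqrt(6)/7 ≈ 620.59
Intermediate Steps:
V = -309 (V = -221 - 88 = -309)
m(Y, a) = (-19 + Y)/(5 + a) (m(Y, a) = 1/((5 + a)/(-19 + Y)) = (-19 + Y)/(5 + a))
m(M(0), -4 - 1*(-6))*V - 110 = ((-19 + sqrt(6 + 0))/(5 + (-4 - 1*(-6))))*(-309) - 110 = ((-19 + sqrt(6))/(5 + (-4 + 6)))*(-309) - 110 = ((-19 + sqrt(6))/(5 + 2))*(-309) - 110 = ((-19 + sqrt(6))/7)*(-309) - 110 = (-19/7 + sqrt(6)/7)*(-309) - 110 = (5871/7 - 309*sqrt(6)/7) - 110 = 5101/7 - 309*sqrt(6)/7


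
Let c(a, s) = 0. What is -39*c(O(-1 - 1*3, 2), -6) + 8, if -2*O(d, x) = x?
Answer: 8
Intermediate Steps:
O(d, x) = -x/2
-39*c(O(-1 - 1*3, 2), -6) + 8 = -39*0 + 8 = 0 + 8 = 8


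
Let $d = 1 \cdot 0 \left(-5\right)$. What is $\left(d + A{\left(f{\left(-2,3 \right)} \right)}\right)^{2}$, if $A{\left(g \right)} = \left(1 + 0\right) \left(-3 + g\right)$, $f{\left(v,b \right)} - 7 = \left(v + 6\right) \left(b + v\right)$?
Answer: $64$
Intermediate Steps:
$d = 0$ ($d = 0 \left(-5\right) = 0$)
$f{\left(v,b \right)} = 7 + \left(6 + v\right) \left(b + v\right)$ ($f{\left(v,b \right)} = 7 + \left(v + 6\right) \left(b + v\right) = 7 + \left(6 + v\right) \left(b + v\right)$)
$A{\left(g \right)} = -3 + g$ ($A{\left(g \right)} = 1 \left(-3 + g\right) = -3 + g$)
$\left(d + A{\left(f{\left(-2,3 \right)} \right)}\right)^{2} = \left(0 + \left(-3 + \left(7 + \left(-2\right)^{2} + 6 \cdot 3 + 6 \left(-2\right) + 3 \left(-2\right)\right)\right)\right)^{2} = \left(0 + \left(-3 + \left(7 + 4 + 18 - 12 - 6\right)\right)\right)^{2} = \left(0 + \left(-3 + 11\right)\right)^{2} = \left(0 + 8\right)^{2} = 8^{2} = 64$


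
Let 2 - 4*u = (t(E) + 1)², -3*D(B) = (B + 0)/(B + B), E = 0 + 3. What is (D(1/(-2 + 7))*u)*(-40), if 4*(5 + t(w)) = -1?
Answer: -1285/48 ≈ -26.771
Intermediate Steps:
E = 3
t(w) = -21/4 (t(w) = -5 + (¼)*(-1) = -5 - ¼ = -21/4)
D(B) = -⅙ (D(B) = -(B + 0)/(3*(B + B)) = -B/(3*(2*B)) = -B*1/(2*B)/3 = -⅓*½ = -⅙)
u = -257/64 (u = ½ - (-21/4 + 1)²/4 = ½ - (-17/4)²/4 = ½ - ¼*289/16 = ½ - 289/64 = -257/64 ≈ -4.0156)
(D(1/(-2 + 7))*u)*(-40) = -⅙*(-257/64)*(-40) = (257/384)*(-40) = -1285/48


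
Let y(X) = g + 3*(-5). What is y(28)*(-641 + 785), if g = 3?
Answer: -1728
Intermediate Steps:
y(X) = -12 (y(X) = 3 + 3*(-5) = 3 - 15 = -12)
y(28)*(-641 + 785) = -12*(-641 + 785) = -12*144 = -1728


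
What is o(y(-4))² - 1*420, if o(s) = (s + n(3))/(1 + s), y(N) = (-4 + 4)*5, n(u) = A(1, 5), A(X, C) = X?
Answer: -419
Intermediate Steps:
n(u) = 1
y(N) = 0 (y(N) = 0*5 = 0)
o(s) = 1 (o(s) = (s + 1)/(1 + s) = (1 + s)/(1 + s) = 1)
o(y(-4))² - 1*420 = 1² - 1*420 = 1 - 420 = -419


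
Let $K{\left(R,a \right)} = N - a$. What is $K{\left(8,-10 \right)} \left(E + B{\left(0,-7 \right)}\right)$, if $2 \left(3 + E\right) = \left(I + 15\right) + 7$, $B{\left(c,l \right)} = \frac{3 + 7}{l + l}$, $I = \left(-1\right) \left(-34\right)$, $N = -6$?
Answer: $\frac{680}{7} \approx 97.143$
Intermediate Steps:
$K{\left(R,a \right)} = -6 - a$
$I = 34$
$B{\left(c,l \right)} = \frac{5}{l}$ ($B{\left(c,l \right)} = \frac{10}{2 l} = 10 \frac{1}{2 l} = \frac{5}{l}$)
$E = 25$ ($E = -3 + \frac{\left(34 + 15\right) + 7}{2} = -3 + \frac{49 + 7}{2} = -3 + \frac{1}{2} \cdot 56 = -3 + 28 = 25$)
$K{\left(8,-10 \right)} \left(E + B{\left(0,-7 \right)}\right) = \left(-6 - -10\right) \left(25 + \frac{5}{-7}\right) = \left(-6 + 10\right) \left(25 + 5 \left(- \frac{1}{7}\right)\right) = 4 \left(25 - \frac{5}{7}\right) = 4 \cdot \frac{170}{7} = \frac{680}{7}$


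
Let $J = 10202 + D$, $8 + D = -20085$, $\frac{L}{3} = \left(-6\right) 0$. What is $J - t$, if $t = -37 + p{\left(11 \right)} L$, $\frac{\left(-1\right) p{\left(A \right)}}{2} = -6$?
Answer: $-9854$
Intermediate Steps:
$p{\left(A \right)} = 12$ ($p{\left(A \right)} = \left(-2\right) \left(-6\right) = 12$)
$L = 0$ ($L = 3 \left(\left(-6\right) 0\right) = 3 \cdot 0 = 0$)
$D = -20093$ ($D = -8 - 20085 = -20093$)
$t = -37$ ($t = -37 + 12 \cdot 0 = -37 + 0 = -37$)
$J = -9891$ ($J = 10202 - 20093 = -9891$)
$J - t = -9891 - -37 = -9891 + 37 = -9854$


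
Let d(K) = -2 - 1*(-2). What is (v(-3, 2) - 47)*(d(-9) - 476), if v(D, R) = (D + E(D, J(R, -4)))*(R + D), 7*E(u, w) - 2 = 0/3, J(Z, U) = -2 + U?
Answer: 21080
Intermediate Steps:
E(u, w) = 2/7 (E(u, w) = 2/7 + (0/3)/7 = 2/7 + (0*(1/3))/7 = 2/7 + (1/7)*0 = 2/7 + 0 = 2/7)
d(K) = 0 (d(K) = -2 + 2 = 0)
v(D, R) = (2/7 + D)*(D + R) (v(D, R) = (D + 2/7)*(R + D) = (2/7 + D)*(D + R))
(v(-3, 2) - 47)*(d(-9) - 476) = (((-3)**2 + (2/7)*(-3) + (2/7)*2 - 3*2) - 47)*(0 - 476) = ((9 - 6/7 + 4/7 - 6) - 47)*(-476) = (19/7 - 47)*(-476) = -310/7*(-476) = 21080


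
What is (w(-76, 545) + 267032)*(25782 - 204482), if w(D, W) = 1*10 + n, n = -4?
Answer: -47719690600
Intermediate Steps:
w(D, W) = 6 (w(D, W) = 1*10 - 4 = 10 - 4 = 6)
(w(-76, 545) + 267032)*(25782 - 204482) = (6 + 267032)*(25782 - 204482) = 267038*(-178700) = -47719690600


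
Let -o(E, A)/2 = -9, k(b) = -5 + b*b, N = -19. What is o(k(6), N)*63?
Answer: 1134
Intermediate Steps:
k(b) = -5 + b**2
o(E, A) = 18 (o(E, A) = -2*(-9) = 18)
o(k(6), N)*63 = 18*63 = 1134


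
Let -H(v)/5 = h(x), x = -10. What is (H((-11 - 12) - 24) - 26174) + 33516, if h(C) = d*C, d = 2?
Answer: 7442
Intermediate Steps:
h(C) = 2*C
H(v) = 100 (H(v) = -10*(-10) = -5*(-20) = 100)
(H((-11 - 12) - 24) - 26174) + 33516 = (100 - 26174) + 33516 = -26074 + 33516 = 7442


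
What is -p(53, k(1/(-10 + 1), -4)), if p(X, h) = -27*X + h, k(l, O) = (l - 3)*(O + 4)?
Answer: 1431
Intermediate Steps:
k(l, O) = (-3 + l)*(4 + O)
p(X, h) = h - 27*X
-p(53, k(1/(-10 + 1), -4)) = -((-12 - 3*(-4) + 4/(-10 + 1) - 4/(-10 + 1)) - 27*53) = -((-12 + 12 + 4/(-9) - 4/(-9)) - 1431) = -((-12 + 12 + 4*(-⅑) - 4*(-⅑)) - 1431) = -((-12 + 12 - 4/9 + 4/9) - 1431) = -(0 - 1431) = -1*(-1431) = 1431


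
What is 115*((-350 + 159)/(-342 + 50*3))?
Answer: 21965/192 ≈ 114.40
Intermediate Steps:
115*((-350 + 159)/(-342 + 50*3)) = 115*(-191/(-342 + 150)) = 115*(-191/(-192)) = 115*(-191*(-1/192)) = 115*(191/192) = 21965/192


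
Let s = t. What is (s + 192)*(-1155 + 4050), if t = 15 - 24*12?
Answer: -234495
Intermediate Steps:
t = -273 (t = 15 - 288 = -273)
s = -273
(s + 192)*(-1155 + 4050) = (-273 + 192)*(-1155 + 4050) = -81*2895 = -234495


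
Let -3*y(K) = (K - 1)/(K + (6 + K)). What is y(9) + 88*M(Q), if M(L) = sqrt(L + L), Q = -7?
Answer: -1/9 + 88*I*sqrt(14) ≈ -0.11111 + 329.27*I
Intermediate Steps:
M(L) = sqrt(2)*sqrt(L) (M(L) = sqrt(2*L) = sqrt(2)*sqrt(L))
y(K) = -(-1 + K)/(3*(6 + 2*K)) (y(K) = -(K - 1)/(3*(K + (6 + K))) = -(-1 + K)/(3*(6 + 2*K)))
y(9) + 88*M(Q) = (1 - 1*9)/(6*(3 + 9)) + 88*(sqrt(2)*sqrt(-7)) = (1/6)*(1 - 9)/12 + 88*(sqrt(2)*(I*sqrt(7))) = (1/6)*(1/12)*(-8) + 88*(I*sqrt(14)) = -1/9 + 88*I*sqrt(14)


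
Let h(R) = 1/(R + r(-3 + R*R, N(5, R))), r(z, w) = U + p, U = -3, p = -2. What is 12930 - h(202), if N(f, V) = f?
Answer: 2547209/197 ≈ 12930.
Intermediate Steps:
r(z, w) = -5 (r(z, w) = -3 - 2 = -5)
h(R) = 1/(-5 + R) (h(R) = 1/(R - 5) = 1/(-5 + R))
12930 - h(202) = 12930 - 1/(-5 + 202) = 12930 - 1/197 = 2547209/197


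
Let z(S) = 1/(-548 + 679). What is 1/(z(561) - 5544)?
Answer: -131/726263 ≈ -0.00018038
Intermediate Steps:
z(S) = 1/131
1/(z(561) - 5544) = 1/(1/131 - 5544) = 1/(-726263/131) = -131/726263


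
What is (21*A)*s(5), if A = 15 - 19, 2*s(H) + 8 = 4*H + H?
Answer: -714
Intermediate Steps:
s(H) = -4 + 5*H/2 (s(H) = -4 + (4*H + H)/2 = -4 + (5*H)/2 = -4 + 5*H/2)
A = -4
(21*A)*s(5) = (21*(-4))*(-4 + (5/2)*5) = -84*(-4 + 25/2) = -84*17/2 = -714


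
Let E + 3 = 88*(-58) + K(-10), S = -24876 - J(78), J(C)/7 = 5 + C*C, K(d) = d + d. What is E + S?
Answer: -72626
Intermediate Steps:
K(d) = 2*d
J(C) = 35 + 7*C² (J(C) = 7*(5 + C*C) = 7*(5 + C²) = 35 + 7*C²)
S = -67499 (S = -24876 - (35 + 7*78²) = -24876 - (35 + 7*6084) = -24876 - (35 + 42588) = -24876 - 1*42623 = -24876 - 42623 = -67499)
E = -5127 (E = -3 + (88*(-58) + 2*(-10)) = -3 + (-5104 - 20) = -3 - 5124 = -5127)
E + S = -5127 - 67499 = -72626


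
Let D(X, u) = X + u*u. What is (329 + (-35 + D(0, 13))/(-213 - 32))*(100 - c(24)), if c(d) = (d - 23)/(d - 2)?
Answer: 176955729/5390 ≈ 32830.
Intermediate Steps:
D(X, u) = X + u**2
c(d) = (-23 + d)/(-2 + d)
(329 + (-35 + D(0, 13))/(-213 - 32))*(100 - c(24)) = (329 + (-35 + (0 + 13**2))/(-213 - 32))*(100 - (-23 + 24)/(-2 + 24)) = (329 + (-35 + (0 + 169))/(-245))*(100 - 1/22) = (329 + (-35 + 169)*(-1/245))*(100 - 1/22) = (329 + 134*(-1/245))*(100 - 1*1/22) = (329 - 134/245)*(100 - 1/22) = (80471/245)*(2199/22) = 176955729/5390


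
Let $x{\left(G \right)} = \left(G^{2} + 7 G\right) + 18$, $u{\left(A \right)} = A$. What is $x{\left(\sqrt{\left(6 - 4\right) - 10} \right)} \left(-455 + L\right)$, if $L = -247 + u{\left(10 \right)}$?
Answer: $-6920 - 9688 i \sqrt{2} \approx -6920.0 - 13701.0 i$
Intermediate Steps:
$L = -237$ ($L = -247 + 10 = -237$)
$x{\left(G \right)} = 18 + G^{2} + 7 G$
$x{\left(\sqrt{\left(6 - 4\right) - 10} \right)} \left(-455 + L\right) = \left(18 + \left(\sqrt{\left(6 - 4\right) - 10}\right)^{2} + 7 \sqrt{\left(6 - 4\right) - 10}\right) \left(-455 - 237\right) = \left(18 + \left(\sqrt{\left(6 - 4\right) - 10}\right)^{2} + 7 \sqrt{\left(6 - 4\right) - 10}\right) \left(-692\right) = \left(18 + \left(\sqrt{2 - 10}\right)^{2} + 7 \sqrt{2 - 10}\right) \left(-692\right) = \left(18 + \left(\sqrt{-8}\right)^{2} + 7 \sqrt{-8}\right) \left(-692\right) = \left(18 + \left(2 i \sqrt{2}\right)^{2} + 7 \cdot 2 i \sqrt{2}\right) \left(-692\right) = \left(18 - 8 + 14 i \sqrt{2}\right) \left(-692\right) = \left(10 + 14 i \sqrt{2}\right) \left(-692\right) = -6920 - 9688 i \sqrt{2}$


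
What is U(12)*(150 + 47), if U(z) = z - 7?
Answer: 985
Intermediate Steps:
U(z) = -7 + z
U(12)*(150 + 47) = (-7 + 12)*(150 + 47) = 5*197 = 985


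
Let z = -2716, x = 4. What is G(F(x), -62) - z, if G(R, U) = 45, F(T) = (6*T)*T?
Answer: 2761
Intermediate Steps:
F(T) = 6*T²
G(F(x), -62) - z = 45 - 1*(-2716) = 45 + 2716 = 2761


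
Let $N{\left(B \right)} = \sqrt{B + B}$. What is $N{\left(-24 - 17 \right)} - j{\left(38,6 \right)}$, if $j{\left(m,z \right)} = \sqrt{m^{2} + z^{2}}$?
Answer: $- 2 \sqrt{370} + i \sqrt{82} \approx -38.471 + 9.0554 i$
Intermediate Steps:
$N{\left(B \right)} = \sqrt{2} \sqrt{B}$ ($N{\left(B \right)} = \sqrt{2 B} = \sqrt{2} \sqrt{B}$)
$N{\left(-24 - 17 \right)} - j{\left(38,6 \right)} = \sqrt{2} \sqrt{-24 - 17} - \sqrt{38^{2} + 6^{2}} = \sqrt{2} \sqrt{-24 - 17} - \sqrt{1444 + 36} = \sqrt{2} \sqrt{-41} - \sqrt{1480} = \sqrt{2} i \sqrt{41} - 2 \sqrt{370} = i \sqrt{82} - 2 \sqrt{370} = - 2 \sqrt{370} + i \sqrt{82}$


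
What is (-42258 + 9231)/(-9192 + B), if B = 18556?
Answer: -33027/9364 ≈ -3.5270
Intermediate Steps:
(-42258 + 9231)/(-9192 + B) = (-42258 + 9231)/(-9192 + 18556) = -33027/9364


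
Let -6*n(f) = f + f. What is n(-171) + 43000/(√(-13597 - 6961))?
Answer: 57 - 21500*I*√20558/10279 ≈ 57.0 - 299.9*I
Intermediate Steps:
n(f) = -f/3 (n(f) = -(f + f)/6 = -f/3)
n(-171) + 43000/(√(-13597 - 6961)) = -⅓*(-171) + 43000/(√(-13597 - 6961)) = 57 + 43000/(√(-20558)) = 57 + 43000/((I*√20558)) = 57 + 43000*(-I*√20558/20558) = 57 - 21500*I*√20558/10279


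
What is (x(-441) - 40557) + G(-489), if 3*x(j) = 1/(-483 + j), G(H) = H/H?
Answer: -112421233/2772 ≈ -40556.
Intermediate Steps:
G(H) = 1
x(j) = 1/(3*(-483 + j))
(x(-441) - 40557) + G(-489) = (1/(3*(-483 - 441)) - 40557) + 1 = ((⅓)/(-924) - 40557) + 1 = ((⅓)*(-1/924) - 40557) + 1 = (-1/2772 - 40557) + 1 = -112424005/2772 + 1 = -112421233/2772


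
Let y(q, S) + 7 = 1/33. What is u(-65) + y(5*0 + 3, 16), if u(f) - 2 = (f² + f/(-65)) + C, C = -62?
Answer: 137248/33 ≈ 4159.0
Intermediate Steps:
y(q, S) = -230/33 (y(q, S) = -7 + 1/33 = -230/33)
u(f) = -60 + f² - f/65 (u(f) = 2 + ((f² + f/(-65)) - 62) = 2 + ((f² - f/65) - 62) = 2 + (-62 + f² - f/65) = -60 + f² - f/65)
u(-65) + y(5*0 + 3, 16) = (-60 + (-65)² - 1/65*(-65)) - 230/33 = (-60 + 4225 + 1) - 230/33 = 4166 - 230/33 = 137248/33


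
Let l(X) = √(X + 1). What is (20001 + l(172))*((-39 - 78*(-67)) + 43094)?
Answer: 965668281 + 48281*√173 ≈ 9.6630e+8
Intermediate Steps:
l(X) = √(1 + X)
(20001 + l(172))*((-39 - 78*(-67)) + 43094) = (20001 + √(1 + 172))*((-39 - 78*(-67)) + 43094) = (20001 + √173)*((-39 + 5226) + 43094) = (20001 + √173)*(5187 + 43094) = (20001 + √173)*48281 = 965668281 + 48281*√173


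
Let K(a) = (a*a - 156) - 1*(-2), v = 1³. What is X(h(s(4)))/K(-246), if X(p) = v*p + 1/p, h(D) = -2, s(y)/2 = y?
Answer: -5/120724 ≈ -4.1417e-5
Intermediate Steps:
s(y) = 2*y
v = 1
X(p) = p + 1/p (X(p) = 1*p + 1/p = p + 1/p)
K(a) = -154 + a² (K(a) = (a² - 156) + 2 = (-156 + a²) + 2 = -154 + a²)
X(h(s(4)))/K(-246) = (-2 + 1/(-2))/(-154 + (-246)²) = (-2 - ½)/(-154 + 60516) = -5/2/60362 = -5/2*1/60362 = -5/120724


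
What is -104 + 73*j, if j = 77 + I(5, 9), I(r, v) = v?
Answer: 6174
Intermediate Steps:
j = 86 (j = 77 + 9 = 86)
-104 + 73*j = -104 + 73*86 = -104 + 6278 = 6174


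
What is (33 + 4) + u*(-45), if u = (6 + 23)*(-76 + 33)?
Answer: 56152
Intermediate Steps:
u = -1247 (u = 29*(-43) = -1247)
(33 + 4) + u*(-45) = (33 + 4) - 1247*(-45) = 37 + 56115 = 56152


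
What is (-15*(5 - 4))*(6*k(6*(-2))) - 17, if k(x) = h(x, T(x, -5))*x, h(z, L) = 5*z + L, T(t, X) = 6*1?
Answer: -58337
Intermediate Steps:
T(t, X) = 6
h(z, L) = L + 5*z
k(x) = x*(6 + 5*x) (k(x) = (6 + 5*x)*x = x*(6 + 5*x))
(-15*(5 - 4))*(6*k(6*(-2))) - 17 = (-15*(5 - 4))*(6*((6*(-2))*(6 + 5*(6*(-2))))) - 17 = (-15*1)*(6*(-12*(6 + 5*(-12)))) - 17 = -90*(-12*(6 - 60)) - 17 = -90*(-12*(-54)) - 17 = -90*648 - 17 = -15*3888 - 17 = -58320 - 17 = -58337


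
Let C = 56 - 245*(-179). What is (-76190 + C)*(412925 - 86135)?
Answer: -10548454410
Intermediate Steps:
C = 43911 (C = 56 + 43855 = 43911)
(-76190 + C)*(412925 - 86135) = (-76190 + 43911)*(412925 - 86135) = -32279*326790 = -10548454410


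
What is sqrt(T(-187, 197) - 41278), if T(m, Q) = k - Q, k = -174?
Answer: I*sqrt(41649) ≈ 204.08*I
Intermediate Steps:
T(m, Q) = -174 - Q
sqrt(T(-187, 197) - 41278) = sqrt((-174 - 1*197) - 41278) = sqrt((-174 - 197) - 41278) = sqrt(-371 - 41278) = sqrt(-41649) = I*sqrt(41649)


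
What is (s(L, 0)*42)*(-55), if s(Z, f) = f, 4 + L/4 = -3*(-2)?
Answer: 0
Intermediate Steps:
L = 8 (L = -16 + 4*(-3*(-2)) = -16 + 4*6 = -16 + 24 = 8)
(s(L, 0)*42)*(-55) = (0*42)*(-55) = 0*(-55) = 0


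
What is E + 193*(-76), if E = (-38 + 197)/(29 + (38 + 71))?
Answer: -674675/46 ≈ -14667.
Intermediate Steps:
E = 53/46 (E = 159/(29 + 109) = 159/138 = 159*(1/138) = 53/46 ≈ 1.1522)
E + 193*(-76) = 53/46 + 193*(-76) = 53/46 - 14668 = -674675/46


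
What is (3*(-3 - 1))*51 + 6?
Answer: -606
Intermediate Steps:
(3*(-3 - 1))*51 + 6 = (3*(-4))*51 + 6 = -12*51 + 6 = -612 + 6 = -606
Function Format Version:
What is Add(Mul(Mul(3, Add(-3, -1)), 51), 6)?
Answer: -606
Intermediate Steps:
Add(Mul(Mul(3, Add(-3, -1)), 51), 6) = Add(Mul(Mul(3, -4), 51), 6) = Add(Mul(-12, 51), 6) = Add(-612, 6) = -606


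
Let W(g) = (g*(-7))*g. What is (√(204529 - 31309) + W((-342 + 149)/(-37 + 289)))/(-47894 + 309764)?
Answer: -37249/2375684640 + √43305/130935 ≈ 0.0015736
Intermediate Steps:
W(g) = -7*g² (W(g) = (-7*g)*g = -7*g²)
(√(204529 - 31309) + W((-342 + 149)/(-37 + 289)))/(-47894 + 309764) = (√(204529 - 31309) - 7*(-342 + 149)²/(-37 + 289)²)/(-47894 + 309764) = (√173220 - 7*(-193/252)²)/261870 = (2*√43305 - 7*(-193*1/252)²)*(1/261870) = (2*√43305 - 7*(-193/252)²)*(1/261870) = (2*√43305 - 7*37249/63504)*(1/261870) = (2*√43305 - 37249/9072)*(1/261870) = (-37249/9072 + 2*√43305)*(1/261870) = -37249/2375684640 + √43305/130935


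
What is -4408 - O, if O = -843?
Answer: -3565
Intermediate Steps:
-4408 - O = -4408 - 1*(-843) = -4408 + 843 = -3565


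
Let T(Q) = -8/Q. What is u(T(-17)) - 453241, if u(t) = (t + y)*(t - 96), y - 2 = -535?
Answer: -116284577/289 ≈ -4.0237e+5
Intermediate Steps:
y = -533 (y = 2 - 535 = -533)
u(t) = (-533 + t)*(-96 + t) (u(t) = (t - 533)*(t - 96) = (-533 + t)*(-96 + t))
u(T(-17)) - 453241 = (51168 + (-8/(-17))**2 - (-5032)/(-17)) - 453241 = (51168 + (-8*(-1/17))**2 - (-5032)*(-1)/17) - 453241 = (51168 + (8/17)**2 - 629*8/17) - 453241 = (51168 + 64/289 - 296) - 453241 = 14702072/289 - 453241 = -116284577/289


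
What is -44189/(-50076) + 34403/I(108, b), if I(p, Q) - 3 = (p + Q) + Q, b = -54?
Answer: 574299065/50076 ≈ 11469.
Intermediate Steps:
I(p, Q) = 3 + p + 2*Q (I(p, Q) = 3 + ((p + Q) + Q) = 3 + ((Q + p) + Q) = 3 + (p + 2*Q) = 3 + p + 2*Q)
-44189/(-50076) + 34403/I(108, b) = -44189/(-50076) + 34403/(3 + 108 + 2*(-54)) = -44189*(-1/50076) + 34403/(3 + 108 - 108) = 44189/50076 + 34403/3 = 574299065/50076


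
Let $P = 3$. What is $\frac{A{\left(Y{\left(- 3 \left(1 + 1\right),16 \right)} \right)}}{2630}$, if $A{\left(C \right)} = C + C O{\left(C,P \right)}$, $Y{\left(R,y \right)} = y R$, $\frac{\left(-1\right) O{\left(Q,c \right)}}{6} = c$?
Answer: $\frac{816}{1315} \approx 0.62053$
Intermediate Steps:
$O{\left(Q,c \right)} = - 6 c$
$Y{\left(R,y \right)} = R y$
$A{\left(C \right)} = - 17 C$ ($A{\left(C \right)} = C + C \left(\left(-6\right) 3\right) = C + C \left(-18\right) = C - 18 C = - 17 C$)
$\frac{A{\left(Y{\left(- 3 \left(1 + 1\right),16 \right)} \right)}}{2630} = \frac{\left(-17\right) - 3 \left(1 + 1\right) 16}{2630} = - 17 \left(-3\right) 2 \cdot 16 \cdot \frac{1}{2630} = - 17 \left(\left(-6\right) 16\right) \frac{1}{2630} = \left(-17\right) \left(-96\right) \frac{1}{2630} = 1632 \cdot \frac{1}{2630} = \frac{816}{1315}$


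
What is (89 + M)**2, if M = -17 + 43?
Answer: 13225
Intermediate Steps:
M = 26
(89 + M)**2 = (89 + 26)**2 = 115**2 = 13225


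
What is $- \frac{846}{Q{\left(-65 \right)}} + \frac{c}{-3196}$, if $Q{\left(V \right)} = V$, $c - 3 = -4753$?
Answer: $\frac{1506283}{103870} \approx 14.502$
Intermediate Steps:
$c = -4750$ ($c = 3 - 4753 = -4750$)
$- \frac{846}{Q{\left(-65 \right)}} + \frac{c}{-3196} = - \frac{846}{-65} - \frac{4750}{-3196} = \left(-846\right) \left(- \frac{1}{65}\right) - - \frac{2375}{1598} = \frac{846}{65} + \frac{2375}{1598} = \frac{1506283}{103870}$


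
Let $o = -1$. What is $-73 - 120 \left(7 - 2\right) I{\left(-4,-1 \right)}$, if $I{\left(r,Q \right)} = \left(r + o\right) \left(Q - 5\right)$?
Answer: $-18073$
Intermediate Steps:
$I{\left(r,Q \right)} = \left(-1 + r\right) \left(-5 + Q\right)$ ($I{\left(r,Q \right)} = \left(r - 1\right) \left(Q - 5\right) = \left(-1 + r\right) \left(-5 + Q\right)$)
$-73 - 120 \left(7 - 2\right) I{\left(-4,-1 \right)} = -73 - 120 \left(7 - 2\right) \left(5 - -1 - -20 - -4\right) = -73 - 120 \cdot 5 \left(5 + 1 + 20 + 4\right) = -73 - 120 \cdot 5 \cdot 30 = -73 - 18000 = -18073$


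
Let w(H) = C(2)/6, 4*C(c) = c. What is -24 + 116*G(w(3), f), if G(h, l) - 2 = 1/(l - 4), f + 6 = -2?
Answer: 595/3 ≈ 198.33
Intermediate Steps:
f = -8 (f = -6 - 2 = -8)
C(c) = c/4
w(H) = 1/12 (w(H) = ((¼)*2)/6 = (½)*(⅙) = 1/12)
G(h, l) = 2 + 1/(-4 + l) (G(h, l) = 2 + 1/(l - 4) = 2 + 1/(-4 + l))
-24 + 116*G(w(3), f) = -24 + 116*((-7 + 2*(-8))/(-4 - 8)) = -24 + 116*((-7 - 16)/(-12)) = -24 + 116*(-1/12*(-23)) = -24 + 116*(23/12) = -24 + 667/3 = 595/3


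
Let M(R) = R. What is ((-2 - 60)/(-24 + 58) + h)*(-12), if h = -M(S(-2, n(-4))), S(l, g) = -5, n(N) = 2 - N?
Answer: -648/17 ≈ -38.118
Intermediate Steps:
h = 5 (h = -1*(-5) = 5)
((-2 - 60)/(-24 + 58) + h)*(-12) = ((-2 - 60)/(-24 + 58) + 5)*(-12) = (-62/34 + 5)*(-12) = (-62*1/34 + 5)*(-12) = (-31/17 + 5)*(-12) = (54/17)*(-12) = -648/17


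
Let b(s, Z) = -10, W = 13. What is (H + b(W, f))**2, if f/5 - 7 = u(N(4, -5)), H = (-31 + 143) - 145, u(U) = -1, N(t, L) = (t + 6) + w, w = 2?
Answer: 1849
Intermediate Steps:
N(t, L) = 8 + t (N(t, L) = (t + 6) + 2 = (6 + t) + 2 = 8 + t)
H = -33 (H = 112 - 145 = -33)
f = 30 (f = 35 + 5*(-1) = 35 - 5 = 30)
(H + b(W, f))**2 = (-33 - 10)**2 = (-43)**2 = 1849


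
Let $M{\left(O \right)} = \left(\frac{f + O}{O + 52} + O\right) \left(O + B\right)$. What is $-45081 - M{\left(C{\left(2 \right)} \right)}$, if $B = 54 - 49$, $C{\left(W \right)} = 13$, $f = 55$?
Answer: $- \frac{2946699}{65} \approx -45334.0$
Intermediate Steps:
$B = 5$ ($B = 54 - 49 = 5$)
$M{\left(O \right)} = \left(5 + O\right) \left(O + \frac{55 + O}{52 + O}\right)$ ($M{\left(O \right)} = \left(\frac{55 + O}{O + 52} + O\right) \left(O + 5\right) = \left(\frac{55 + O}{52 + O} + O\right) \left(5 + O\right) = \left(O + \frac{55 + O}{52 + O}\right) \left(5 + O\right) = \left(5 + O\right) \left(O + \frac{55 + O}{52 + O}\right)$)
$-45081 - M{\left(C{\left(2 \right)} \right)} = -45081 - \frac{275 + 13^{3} + 58 \cdot 13^{2} + 320 \cdot 13}{52 + 13} = -45081 - \frac{275 + 2197 + 58 \cdot 169 + 4160}{65} = -45081 - \frac{275 + 2197 + 9802 + 4160}{65} = -45081 - \frac{1}{65} \cdot 16434 = -45081 - \frac{16434}{65} = - \frac{2946699}{65}$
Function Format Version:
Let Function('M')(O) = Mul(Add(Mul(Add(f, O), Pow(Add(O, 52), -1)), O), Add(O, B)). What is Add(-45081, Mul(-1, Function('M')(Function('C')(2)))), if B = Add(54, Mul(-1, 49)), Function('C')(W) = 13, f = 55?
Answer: Rational(-2946699, 65) ≈ -45334.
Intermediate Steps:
B = 5 (B = Add(54, -49) = 5)
Function('M')(O) = Mul(Add(5, O), Add(O, Mul(Pow(Add(52, O), -1), Add(55, O)))) (Function('M')(O) = Mul(Add(Mul(Add(55, O), Pow(Add(O, 52), -1)), O), Add(O, 5)) = Mul(Add(Mul(Add(55, O), Pow(Add(52, O), -1)), O), Add(5, O)) = Mul(Add(Mul(Pow(Add(52, O), -1), Add(55, O)), O), Add(5, O)) = Mul(Add(O, Mul(Pow(Add(52, O), -1), Add(55, O))), Add(5, O)) = Mul(Add(5, O), Add(O, Mul(Pow(Add(52, O), -1), Add(55, O)))))
Add(-45081, Mul(-1, Function('M')(Function('C')(2)))) = Add(-45081, Mul(-1, Mul(Pow(Add(52, 13), -1), Add(275, Pow(13, 3), Mul(58, Pow(13, 2)), Mul(320, 13))))) = Add(-45081, Mul(-1, Mul(Pow(65, -1), Add(275, 2197, Mul(58, 169), 4160)))) = Add(-45081, Mul(-1, Mul(Rational(1, 65), Add(275, 2197, 9802, 4160)))) = Add(-45081, Mul(-1, Mul(Rational(1, 65), 16434))) = Add(-45081, Mul(-1, Rational(16434, 65))) = Add(-45081, Rational(-16434, 65)) = Rational(-2946699, 65)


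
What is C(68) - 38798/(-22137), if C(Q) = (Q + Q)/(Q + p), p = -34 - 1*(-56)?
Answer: 1083742/332055 ≈ 3.2637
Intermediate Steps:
p = 22 (p = -34 + 56 = 22)
C(Q) = 2*Q/(22 + Q) (C(Q) = (Q + Q)/(Q + 22) = (2*Q)/(22 + Q) = 2*Q/(22 + Q))
C(68) - 38798/(-22137) = 2*68/(22 + 68) - 38798/(-22137) = 2*68/90 - 38798*(-1)/22137 = 2*68*(1/90) - 1*(-38798/22137) = 68/45 + 38798/22137 = 1083742/332055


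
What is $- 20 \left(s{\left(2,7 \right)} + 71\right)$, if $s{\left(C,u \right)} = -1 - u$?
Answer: $-1260$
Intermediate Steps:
$- 20 \left(s{\left(2,7 \right)} + 71\right) = - 20 \left(\left(-1 - 7\right) + 71\right) = - 20 \left(-8 + 71\right) = \left(-20\right) 63 = -1260$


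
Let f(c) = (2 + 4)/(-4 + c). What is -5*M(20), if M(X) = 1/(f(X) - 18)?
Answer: 40/141 ≈ 0.28369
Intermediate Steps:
f(c) = 6/(-4 + c)
M(X) = 1/(-18 + 6/(-4 + X)) (M(X) = 1/(6/(-4 + X) - 18) = 1/(-18 + 6/(-4 + X)))
-5*M(20) = -5*(4 - 1*20)/(6*(-13 + 3*20)) = -5*(4 - 20)/(6*(-13 + 60)) = -5*(-16)/(6*47) = -5*(-8/141) = 40/141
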